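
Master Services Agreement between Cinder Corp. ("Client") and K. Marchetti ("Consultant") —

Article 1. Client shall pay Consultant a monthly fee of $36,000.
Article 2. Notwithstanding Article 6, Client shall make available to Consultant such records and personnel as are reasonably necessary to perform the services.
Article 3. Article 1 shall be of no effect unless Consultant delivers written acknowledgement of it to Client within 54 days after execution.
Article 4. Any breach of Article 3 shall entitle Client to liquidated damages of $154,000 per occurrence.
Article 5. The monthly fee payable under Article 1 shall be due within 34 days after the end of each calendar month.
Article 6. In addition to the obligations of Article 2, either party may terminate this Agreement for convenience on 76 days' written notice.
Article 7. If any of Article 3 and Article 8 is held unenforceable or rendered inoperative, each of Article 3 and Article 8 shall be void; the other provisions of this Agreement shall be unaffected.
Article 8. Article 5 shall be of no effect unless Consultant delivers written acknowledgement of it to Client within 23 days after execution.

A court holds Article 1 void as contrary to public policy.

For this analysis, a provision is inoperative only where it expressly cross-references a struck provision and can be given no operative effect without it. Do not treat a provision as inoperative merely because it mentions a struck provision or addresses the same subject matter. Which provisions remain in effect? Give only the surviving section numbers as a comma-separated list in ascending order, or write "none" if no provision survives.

2, 6, 7

Article 1 is struck. Article 3 has no operative effect of its own apart from Article 1 and is therefore inoperative. The whole of Article 5 is the payment deadline for the monthly fee, defined by reference to Article 1, so Article 5 cannot stand once Article 1 is removed. Article 4 has no operative effect of its own apart from Article 3 and is therefore inoperative. Article 8 operates only by reference to Article 5, so it falls with Article 5. Article 7 declares Article 3 and Article 8 mutually dependent; since one of them has fallen, all of them are of no effect. The remainder continues in force under Article 7. That leaves Article 2, Article 6, and Article 7 in effect.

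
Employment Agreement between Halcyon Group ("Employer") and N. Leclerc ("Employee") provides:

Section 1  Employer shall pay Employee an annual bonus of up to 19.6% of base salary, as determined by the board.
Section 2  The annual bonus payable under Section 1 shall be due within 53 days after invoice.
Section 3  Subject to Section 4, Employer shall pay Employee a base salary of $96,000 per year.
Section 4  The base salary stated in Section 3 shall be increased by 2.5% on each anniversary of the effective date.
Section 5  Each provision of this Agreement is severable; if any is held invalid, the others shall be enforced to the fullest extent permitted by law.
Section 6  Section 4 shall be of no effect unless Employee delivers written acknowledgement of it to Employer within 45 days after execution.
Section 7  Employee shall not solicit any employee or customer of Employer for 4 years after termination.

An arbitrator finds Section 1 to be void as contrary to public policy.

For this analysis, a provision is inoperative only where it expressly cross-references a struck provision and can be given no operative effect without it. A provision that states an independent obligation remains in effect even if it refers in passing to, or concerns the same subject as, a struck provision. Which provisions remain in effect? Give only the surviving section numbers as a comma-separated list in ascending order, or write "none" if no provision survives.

3, 4, 5, 6, 7

Section 1 is struck. Section 2 does nothing except set the payment deadline for the annual bonus by reference to Section 1; with Section 1 gone it has no independent effect and is inoperative. Section 5 is a severability clause and preserves every provision that can still be given independent effect. That leaves Section 3, Section 4, Section 5, Section 6, and Section 7 in effect.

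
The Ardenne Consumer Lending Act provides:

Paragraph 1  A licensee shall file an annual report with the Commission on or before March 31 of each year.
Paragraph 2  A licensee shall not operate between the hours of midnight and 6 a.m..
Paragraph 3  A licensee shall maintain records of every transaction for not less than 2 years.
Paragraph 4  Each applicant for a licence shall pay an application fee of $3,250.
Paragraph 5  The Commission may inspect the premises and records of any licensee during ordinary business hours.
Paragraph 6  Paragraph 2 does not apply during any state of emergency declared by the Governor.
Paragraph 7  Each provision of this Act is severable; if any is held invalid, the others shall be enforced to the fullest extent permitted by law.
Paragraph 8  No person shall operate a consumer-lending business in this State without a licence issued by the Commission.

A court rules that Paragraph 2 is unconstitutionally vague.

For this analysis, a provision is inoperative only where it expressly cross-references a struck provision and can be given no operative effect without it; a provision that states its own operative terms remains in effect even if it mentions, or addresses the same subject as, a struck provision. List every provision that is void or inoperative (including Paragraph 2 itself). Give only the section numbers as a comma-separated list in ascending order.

2, 6

Paragraph 2 is struck. Paragraph 6 operates only by reference to Paragraph 2, so it falls with Paragraph 2. Under the severability clause in Paragraph 7, the remaining provisions continue in force. The provisions still in force are Paragraph 1, Paragraph 3, Paragraph 4, Paragraph 5, Paragraph 7, and Paragraph 8.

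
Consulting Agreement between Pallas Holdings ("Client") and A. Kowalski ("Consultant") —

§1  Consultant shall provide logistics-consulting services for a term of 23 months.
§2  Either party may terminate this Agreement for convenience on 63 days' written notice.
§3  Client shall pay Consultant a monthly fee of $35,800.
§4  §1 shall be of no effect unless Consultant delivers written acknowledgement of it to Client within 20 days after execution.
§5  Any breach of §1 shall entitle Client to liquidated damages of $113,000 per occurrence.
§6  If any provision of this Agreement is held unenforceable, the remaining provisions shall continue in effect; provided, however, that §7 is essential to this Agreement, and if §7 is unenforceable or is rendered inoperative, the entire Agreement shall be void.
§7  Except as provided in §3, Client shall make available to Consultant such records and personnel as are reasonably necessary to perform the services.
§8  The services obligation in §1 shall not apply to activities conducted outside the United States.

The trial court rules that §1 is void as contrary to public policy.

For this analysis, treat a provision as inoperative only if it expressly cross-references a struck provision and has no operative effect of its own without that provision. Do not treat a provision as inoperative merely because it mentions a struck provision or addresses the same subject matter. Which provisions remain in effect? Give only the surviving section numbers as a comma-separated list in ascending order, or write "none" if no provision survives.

2, 3, 6, 7

§1 is struck. §4 merely fixes the acknowledgement condition for §1; with §1 gone it has nothing to operate on and falls away. The whole of §5 is the liquidated-damages amount, defined by reference to §1, so §5 cannot stand once §1 is removed. §8 does nothing except set the carve-out from the services obligation by reference to §1; with §1 gone it has no independent effect and is inoperative. §6 makes §7 an essential term, but §7 is unaffected, so the severability proviso in §6 preserves the remaining provisions. The provisions still in force are §2, §3, §6, and §7.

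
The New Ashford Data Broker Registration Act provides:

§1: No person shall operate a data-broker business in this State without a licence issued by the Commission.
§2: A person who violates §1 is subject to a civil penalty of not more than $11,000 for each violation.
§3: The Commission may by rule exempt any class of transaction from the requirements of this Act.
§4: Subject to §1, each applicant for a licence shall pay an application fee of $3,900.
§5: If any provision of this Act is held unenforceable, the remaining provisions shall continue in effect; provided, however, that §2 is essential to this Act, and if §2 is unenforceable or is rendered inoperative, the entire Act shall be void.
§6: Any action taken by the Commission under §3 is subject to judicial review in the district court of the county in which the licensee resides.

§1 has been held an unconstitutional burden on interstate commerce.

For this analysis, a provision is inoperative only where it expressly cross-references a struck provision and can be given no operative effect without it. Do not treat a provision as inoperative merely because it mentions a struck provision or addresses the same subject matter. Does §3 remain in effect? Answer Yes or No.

No

§1 is struck. §2 has no operative effect of its own apart from §1 and is therefore inoperative. §5 makes §2 an essential term, and §2 has been rendered inoperative by the cascade; under §5, the entire Act is therefore void. No provision of the Act survives. §3 is among the inoperative provisions, so the answer is no.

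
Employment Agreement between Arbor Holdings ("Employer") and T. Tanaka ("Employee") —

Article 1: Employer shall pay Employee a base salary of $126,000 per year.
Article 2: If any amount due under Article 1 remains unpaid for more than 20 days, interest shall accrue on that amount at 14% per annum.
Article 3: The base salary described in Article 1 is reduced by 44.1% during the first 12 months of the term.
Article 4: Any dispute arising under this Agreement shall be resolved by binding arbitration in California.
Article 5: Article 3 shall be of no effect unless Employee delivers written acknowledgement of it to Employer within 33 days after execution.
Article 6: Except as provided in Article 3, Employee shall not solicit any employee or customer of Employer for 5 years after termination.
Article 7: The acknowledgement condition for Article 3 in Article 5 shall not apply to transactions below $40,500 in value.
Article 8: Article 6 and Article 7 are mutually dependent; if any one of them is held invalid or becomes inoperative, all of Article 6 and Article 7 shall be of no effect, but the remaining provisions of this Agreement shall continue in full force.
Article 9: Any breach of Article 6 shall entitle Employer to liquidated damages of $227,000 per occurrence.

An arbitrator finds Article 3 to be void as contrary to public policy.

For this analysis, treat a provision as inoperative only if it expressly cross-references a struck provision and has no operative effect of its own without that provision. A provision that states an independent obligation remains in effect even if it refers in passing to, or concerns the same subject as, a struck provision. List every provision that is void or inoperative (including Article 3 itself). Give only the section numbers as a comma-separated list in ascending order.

Article 3 is struck. Article 5 has no operative effect of its own apart from Article 3 and is therefore inoperative. Article 7 operates only by reference to Article 5, so it falls with Article 5. Article 8 declares Article 6 and Article 7 mutually dependent; since one of them has fallen, all of them are of no effect. That brings down Article 6 as well. Article 9 in turn depends solely on a provision now struck and likewise falls. The remainder continues in force under Article 8. The provisions still in force are Article 1, Article 2, Article 4, and Article 8.

3, 5, 6, 7, 9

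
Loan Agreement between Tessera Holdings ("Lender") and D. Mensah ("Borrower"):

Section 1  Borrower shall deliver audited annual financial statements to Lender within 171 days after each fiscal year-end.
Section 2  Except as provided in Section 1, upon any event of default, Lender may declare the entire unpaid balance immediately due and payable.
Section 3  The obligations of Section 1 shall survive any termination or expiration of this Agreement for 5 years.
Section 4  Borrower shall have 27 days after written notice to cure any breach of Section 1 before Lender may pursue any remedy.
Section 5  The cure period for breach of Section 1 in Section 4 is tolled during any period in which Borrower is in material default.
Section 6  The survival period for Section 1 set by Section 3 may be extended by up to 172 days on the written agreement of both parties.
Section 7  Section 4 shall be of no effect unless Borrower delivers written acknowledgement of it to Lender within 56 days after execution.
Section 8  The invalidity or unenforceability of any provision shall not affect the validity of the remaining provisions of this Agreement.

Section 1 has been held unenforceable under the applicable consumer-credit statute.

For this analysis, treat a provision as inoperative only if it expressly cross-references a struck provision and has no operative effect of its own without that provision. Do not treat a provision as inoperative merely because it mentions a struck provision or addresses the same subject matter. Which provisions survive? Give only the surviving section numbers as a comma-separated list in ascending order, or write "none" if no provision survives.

Section 1 is struck. The only function of Section 3 is the survival period for Section 1, so it cannot stand once Section 1 is removed. Section 4 operates only by reference to Section 1, so it falls with Section 1. The whole of Section 5 is the tolling of the cure period for breach of Section 1, defined by reference to Section 4, so Section 5 cannot stand once Section 4 is removed. Section 6 does nothing except set the extension of the survival period for Section 1 by reference to Section 3; with Section 3 gone it has no independent effect and is inoperative. Section 7 operates only by reference to Section 4, so it falls with Section 4. Section 2 mentions Section 1 but its own obligation stands independently of Section 1, so Section 2 is not affected. Section 8 is a severability clause and preserves every provision that can still be given independent effect. Section 2 and Section 8 remain in effect.

2, 8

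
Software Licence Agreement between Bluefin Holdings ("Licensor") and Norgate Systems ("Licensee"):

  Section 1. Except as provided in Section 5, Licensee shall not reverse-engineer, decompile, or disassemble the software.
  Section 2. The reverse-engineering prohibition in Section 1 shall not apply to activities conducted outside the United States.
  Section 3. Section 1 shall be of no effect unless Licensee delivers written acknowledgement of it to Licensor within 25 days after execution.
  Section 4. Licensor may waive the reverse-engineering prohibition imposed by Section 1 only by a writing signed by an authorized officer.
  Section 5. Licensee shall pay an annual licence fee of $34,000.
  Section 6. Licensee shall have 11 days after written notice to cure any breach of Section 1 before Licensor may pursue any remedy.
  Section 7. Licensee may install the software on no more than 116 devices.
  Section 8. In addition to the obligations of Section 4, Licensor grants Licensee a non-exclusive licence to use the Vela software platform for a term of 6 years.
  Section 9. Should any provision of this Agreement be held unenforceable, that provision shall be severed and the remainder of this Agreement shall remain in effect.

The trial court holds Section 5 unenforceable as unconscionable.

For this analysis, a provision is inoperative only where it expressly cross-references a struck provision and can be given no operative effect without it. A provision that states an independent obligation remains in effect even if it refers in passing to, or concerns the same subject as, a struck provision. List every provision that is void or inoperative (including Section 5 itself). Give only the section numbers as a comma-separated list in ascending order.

5

Section 5 is struck. Although Section 1 refers to Section 5, its operative terms do not depend on Section 5, so it remains in effect. Nothing else in the Agreement is defined by reference to Section 5. Section 9 is a severability clause and preserves every provision that can still be given independent effect. The provisions still in force are Section 1, Section 2, Section 3, Section 4, Section 6, Section 7, Section 8, and Section 9.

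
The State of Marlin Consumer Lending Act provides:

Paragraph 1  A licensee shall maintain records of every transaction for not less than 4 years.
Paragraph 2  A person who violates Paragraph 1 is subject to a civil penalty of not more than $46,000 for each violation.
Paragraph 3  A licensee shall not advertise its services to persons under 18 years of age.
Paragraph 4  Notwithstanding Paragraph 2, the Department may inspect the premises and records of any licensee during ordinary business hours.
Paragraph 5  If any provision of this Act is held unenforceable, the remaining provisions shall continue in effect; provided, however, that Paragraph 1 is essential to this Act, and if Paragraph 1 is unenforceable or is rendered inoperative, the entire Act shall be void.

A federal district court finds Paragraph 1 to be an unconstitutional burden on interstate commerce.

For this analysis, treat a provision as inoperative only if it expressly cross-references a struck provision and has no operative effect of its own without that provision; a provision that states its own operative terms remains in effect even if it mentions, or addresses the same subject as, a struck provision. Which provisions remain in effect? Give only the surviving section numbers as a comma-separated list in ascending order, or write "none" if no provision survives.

Paragraph 1 is struck. Paragraph 2 merely fixes the civil penalty for violating Paragraph 1; with Paragraph 1 gone it has nothing to operate on and falls away. Paragraph 5 makes Paragraph 1 an essential term, and Paragraph 1 is the provision held invalid; under Paragraph 5, the entire Act is therefore void. No provision of the Act survives.

none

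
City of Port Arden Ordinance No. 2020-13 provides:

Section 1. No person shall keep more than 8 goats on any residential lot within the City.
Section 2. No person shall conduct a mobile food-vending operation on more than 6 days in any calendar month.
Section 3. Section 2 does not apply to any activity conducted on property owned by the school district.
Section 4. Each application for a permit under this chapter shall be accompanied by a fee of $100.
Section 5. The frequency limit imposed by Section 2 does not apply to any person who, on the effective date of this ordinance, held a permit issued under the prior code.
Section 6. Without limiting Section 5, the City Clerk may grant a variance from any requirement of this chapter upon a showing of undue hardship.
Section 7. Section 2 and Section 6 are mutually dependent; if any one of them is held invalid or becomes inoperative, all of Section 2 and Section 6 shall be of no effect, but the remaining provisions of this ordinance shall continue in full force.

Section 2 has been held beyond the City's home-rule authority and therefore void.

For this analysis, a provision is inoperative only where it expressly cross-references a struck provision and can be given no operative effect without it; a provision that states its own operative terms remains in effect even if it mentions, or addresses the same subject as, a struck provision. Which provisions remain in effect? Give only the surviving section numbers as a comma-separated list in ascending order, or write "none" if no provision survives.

Section 2 is struck. Section 3 operates only by reference to Section 2, so it falls with Section 2. Section 5 merely fixes the grandfather exemption from Section 2; with Section 2 gone it has nothing to operate on and falls away. Section 7 declares Section 2 and Section 6 mutually dependent; since one of them has fallen, all of them are of no effect. That brings down Section 6 as well. The remainder continues in force under Section 7. The provisions still in force are Section 1, Section 4, and Section 7.

1, 4, 7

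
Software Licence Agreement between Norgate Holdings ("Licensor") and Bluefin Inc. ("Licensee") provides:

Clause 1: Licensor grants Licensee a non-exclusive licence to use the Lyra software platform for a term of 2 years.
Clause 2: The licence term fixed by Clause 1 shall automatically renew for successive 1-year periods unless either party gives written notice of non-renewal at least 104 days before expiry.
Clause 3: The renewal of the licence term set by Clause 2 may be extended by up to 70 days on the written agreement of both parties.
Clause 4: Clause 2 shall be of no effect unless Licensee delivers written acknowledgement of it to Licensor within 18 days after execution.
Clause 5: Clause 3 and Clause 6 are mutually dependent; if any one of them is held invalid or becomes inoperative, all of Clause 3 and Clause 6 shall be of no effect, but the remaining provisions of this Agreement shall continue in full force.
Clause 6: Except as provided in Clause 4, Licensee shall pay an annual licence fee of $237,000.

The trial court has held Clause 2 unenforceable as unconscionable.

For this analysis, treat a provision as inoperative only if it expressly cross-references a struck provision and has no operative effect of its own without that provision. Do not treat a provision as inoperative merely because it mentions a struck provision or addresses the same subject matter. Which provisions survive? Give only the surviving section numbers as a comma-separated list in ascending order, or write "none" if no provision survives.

Clause 2 is struck. Clause 3 has no operative effect of its own apart from Clause 2 and is therefore inoperative. Clause 4 operates only by reference to Clause 2, so it falls with Clause 2. Clause 5 declares Clause 3 and Clause 6 mutually dependent; since one of them has fallen, all of them are of no effect. That brings down Clause 6 as well. The remainder continues in force under Clause 5. Clause 1 and Clause 5 remain in effect.

1, 5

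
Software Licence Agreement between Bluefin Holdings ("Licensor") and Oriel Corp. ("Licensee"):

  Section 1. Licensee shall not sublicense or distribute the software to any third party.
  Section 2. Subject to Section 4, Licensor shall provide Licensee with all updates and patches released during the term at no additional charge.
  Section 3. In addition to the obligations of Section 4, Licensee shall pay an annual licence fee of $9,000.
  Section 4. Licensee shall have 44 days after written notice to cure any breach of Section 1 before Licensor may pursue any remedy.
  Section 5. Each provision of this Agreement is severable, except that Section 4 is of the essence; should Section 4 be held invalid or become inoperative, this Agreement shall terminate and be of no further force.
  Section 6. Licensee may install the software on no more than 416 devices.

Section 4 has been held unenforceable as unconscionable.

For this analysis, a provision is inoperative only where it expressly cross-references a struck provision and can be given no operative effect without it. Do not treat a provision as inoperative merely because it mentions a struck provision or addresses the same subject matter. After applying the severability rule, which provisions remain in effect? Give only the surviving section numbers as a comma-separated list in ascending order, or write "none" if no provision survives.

Section 4 is struck. No other provision's operative terms depend on Section 4. Section 5 makes Section 4 an essential term, and Section 4 is the provision held invalid; under Section 5, the entire Agreement is therefore void. No provision of the Agreement survives.

none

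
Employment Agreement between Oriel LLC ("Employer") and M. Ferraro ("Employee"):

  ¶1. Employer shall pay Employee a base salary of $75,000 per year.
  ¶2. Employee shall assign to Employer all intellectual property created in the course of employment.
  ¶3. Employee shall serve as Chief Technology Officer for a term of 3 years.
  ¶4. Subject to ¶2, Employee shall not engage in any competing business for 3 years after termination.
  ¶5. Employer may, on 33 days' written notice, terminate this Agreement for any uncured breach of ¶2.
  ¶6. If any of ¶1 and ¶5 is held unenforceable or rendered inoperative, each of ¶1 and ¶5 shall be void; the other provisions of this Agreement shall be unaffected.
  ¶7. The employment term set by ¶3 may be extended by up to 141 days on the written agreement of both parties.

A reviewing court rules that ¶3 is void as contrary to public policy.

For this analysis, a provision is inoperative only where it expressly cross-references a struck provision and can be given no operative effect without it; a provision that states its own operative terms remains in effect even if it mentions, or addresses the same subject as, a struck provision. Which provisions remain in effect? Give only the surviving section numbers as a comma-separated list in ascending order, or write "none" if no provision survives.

¶3 is struck. ¶7 has no operative effect of its own apart from ¶3 and is therefore inoperative. ¶6 ties ¶1 and ¶5 together, but none of those is affected here; the remaining provisions continue in force under ¶6. ¶1, ¶2, ¶4, ¶5, and ¶6 remain in effect.

1, 2, 4, 5, 6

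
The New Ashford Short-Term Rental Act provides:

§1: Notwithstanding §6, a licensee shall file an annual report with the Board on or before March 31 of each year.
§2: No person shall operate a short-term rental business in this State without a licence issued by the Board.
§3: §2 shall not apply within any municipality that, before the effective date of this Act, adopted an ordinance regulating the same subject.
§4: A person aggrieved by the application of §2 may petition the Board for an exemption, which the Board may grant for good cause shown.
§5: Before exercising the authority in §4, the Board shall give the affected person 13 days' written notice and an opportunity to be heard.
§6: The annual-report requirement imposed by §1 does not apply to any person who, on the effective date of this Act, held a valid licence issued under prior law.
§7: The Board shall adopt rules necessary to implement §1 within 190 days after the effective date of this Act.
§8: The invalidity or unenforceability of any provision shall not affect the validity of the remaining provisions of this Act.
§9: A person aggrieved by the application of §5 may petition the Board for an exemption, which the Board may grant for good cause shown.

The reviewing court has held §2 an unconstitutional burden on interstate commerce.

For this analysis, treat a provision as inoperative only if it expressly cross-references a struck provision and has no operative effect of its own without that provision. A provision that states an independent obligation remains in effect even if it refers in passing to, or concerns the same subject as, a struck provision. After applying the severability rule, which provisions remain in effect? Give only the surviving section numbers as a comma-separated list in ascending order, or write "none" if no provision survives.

1, 6, 7, 8

§2 is struck. The only function of §3 is the local-preemption carve-out from §2, so it cannot stand once §2 is removed. §4 has no operative effect of its own apart from §2 and is therefore inoperative. §5 operates only by reference to §4, so it falls with §4. §9 operates only by reference to §5, so it falls with §5. Under the severability clause in §8, the remaining provisions continue in force. The provisions still in force are §1, §6, §7, and §8.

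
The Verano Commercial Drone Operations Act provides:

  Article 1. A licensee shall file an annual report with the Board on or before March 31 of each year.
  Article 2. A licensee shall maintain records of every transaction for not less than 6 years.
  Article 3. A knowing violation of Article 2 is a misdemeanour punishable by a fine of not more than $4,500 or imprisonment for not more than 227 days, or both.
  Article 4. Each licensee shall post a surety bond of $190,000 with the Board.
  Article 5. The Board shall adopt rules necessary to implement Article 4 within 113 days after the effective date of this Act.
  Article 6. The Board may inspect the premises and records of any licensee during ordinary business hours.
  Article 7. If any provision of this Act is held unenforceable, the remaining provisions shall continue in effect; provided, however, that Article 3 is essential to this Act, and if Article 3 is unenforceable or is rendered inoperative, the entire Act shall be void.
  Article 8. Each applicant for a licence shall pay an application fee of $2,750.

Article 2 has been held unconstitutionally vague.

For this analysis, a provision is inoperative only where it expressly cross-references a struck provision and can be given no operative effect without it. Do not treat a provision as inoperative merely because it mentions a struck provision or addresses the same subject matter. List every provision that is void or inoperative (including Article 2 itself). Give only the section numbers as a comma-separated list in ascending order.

Article 2 is struck. Article 3 operates only by reference to Article 2, so it falls with Article 2. Article 7 makes Article 3 an essential term, and Article 3 has been rendered inoperative by the cascade; under Article 7, the entire Act is therefore void. No provision of the Act survives.

1, 2, 3, 4, 5, 6, 7, 8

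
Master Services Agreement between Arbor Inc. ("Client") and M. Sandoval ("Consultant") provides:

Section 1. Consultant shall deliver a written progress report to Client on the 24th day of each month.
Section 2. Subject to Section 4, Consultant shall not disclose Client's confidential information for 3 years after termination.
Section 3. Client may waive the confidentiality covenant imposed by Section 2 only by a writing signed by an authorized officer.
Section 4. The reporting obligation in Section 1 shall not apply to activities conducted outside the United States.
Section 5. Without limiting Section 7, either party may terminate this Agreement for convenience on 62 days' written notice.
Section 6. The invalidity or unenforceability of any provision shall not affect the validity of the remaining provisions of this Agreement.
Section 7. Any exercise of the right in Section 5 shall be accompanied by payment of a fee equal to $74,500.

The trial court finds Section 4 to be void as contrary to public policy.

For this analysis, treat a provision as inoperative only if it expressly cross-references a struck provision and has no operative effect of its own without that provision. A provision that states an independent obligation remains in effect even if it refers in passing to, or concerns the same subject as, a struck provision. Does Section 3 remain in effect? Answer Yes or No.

Yes

Section 4 is struck. Section 2 mentions Section 4 but its own obligation stands independently of Section 4, so Section 2 is not affected. No other provision's operative terms depend on Section 4. Section 6 is a severability clause and preserves every provision that can still be given independent effect. Section 1, Section 2, Section 3, Section 5, Section 6, and Section 7 remain in effect. Section 3 is among the surviving provisions, so the answer is yes.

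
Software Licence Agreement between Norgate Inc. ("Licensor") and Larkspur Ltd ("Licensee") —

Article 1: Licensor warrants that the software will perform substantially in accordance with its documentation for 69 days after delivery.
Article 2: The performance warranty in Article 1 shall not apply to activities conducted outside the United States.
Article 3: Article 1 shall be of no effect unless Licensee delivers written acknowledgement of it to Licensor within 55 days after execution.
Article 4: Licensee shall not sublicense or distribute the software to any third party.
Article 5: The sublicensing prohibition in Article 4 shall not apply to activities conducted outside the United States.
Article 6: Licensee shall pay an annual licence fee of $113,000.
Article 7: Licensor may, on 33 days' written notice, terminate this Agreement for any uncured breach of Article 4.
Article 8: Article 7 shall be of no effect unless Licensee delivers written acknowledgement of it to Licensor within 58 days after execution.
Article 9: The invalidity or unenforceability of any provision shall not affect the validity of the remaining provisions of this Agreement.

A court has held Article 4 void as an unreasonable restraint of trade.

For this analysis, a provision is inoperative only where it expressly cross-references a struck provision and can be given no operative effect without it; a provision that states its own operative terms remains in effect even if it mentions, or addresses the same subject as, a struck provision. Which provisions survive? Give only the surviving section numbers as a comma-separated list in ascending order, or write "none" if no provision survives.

Article 4 is struck. Article 5 has no operative effect of its own apart from Article 4 and is therefore inoperative. Article 7 merely fixes the termination right for breach of Article 4; with Article 4 gone it has nothing to operate on and falls away. Article 8 has no operative effect of its own apart from Article 7 and is therefore inoperative. Article 9 is a severability clause and preserves every provision that can still be given independent effect. That leaves Article 1, Article 2, Article 3, Article 6, and Article 9 in effect.

1, 2, 3, 6, 9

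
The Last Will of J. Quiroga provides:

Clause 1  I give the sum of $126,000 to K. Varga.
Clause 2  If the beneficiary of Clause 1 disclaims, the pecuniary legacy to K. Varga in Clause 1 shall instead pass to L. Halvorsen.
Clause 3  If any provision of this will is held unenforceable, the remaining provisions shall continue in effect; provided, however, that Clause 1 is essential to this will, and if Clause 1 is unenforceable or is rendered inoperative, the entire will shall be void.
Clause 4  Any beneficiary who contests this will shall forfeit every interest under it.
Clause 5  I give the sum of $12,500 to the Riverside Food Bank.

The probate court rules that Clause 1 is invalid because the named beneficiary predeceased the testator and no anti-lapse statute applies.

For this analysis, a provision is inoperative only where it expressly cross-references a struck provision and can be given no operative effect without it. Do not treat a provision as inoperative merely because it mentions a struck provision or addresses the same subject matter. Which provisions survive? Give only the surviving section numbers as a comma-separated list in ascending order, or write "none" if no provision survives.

Clause 1 is struck. The only function of Clause 2 is the alternative disposition for Clause 1, so it cannot stand once Clause 1 is removed. Clause 3 makes Clause 1 an essential term, and Clause 1 is the provision held invalid; under Clause 3, the entire will is therefore void. No provision of the will survives.

none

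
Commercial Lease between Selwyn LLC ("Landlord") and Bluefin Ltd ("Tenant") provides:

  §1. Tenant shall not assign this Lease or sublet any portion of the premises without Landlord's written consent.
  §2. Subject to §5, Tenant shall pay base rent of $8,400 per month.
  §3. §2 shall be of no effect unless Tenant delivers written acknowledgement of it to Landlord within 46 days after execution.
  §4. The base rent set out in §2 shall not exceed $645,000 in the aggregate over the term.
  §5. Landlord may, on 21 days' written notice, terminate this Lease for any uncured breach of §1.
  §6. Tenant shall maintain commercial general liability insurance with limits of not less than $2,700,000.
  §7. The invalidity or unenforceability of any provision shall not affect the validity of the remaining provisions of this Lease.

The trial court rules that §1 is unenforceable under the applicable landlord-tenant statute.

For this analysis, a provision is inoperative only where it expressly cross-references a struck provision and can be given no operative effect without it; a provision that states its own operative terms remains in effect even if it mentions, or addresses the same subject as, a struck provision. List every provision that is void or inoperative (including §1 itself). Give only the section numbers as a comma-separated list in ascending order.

§1 is struck. §5 operates only by reference to §1, so it falls with §1. Although §2 refers to §5, its operative terms do not depend on §5, so it remains in effect. Under the severability clause in §7, the remaining provisions continue in force. The provisions still in force are §2, §3, §4, §6, and §7.

1, 5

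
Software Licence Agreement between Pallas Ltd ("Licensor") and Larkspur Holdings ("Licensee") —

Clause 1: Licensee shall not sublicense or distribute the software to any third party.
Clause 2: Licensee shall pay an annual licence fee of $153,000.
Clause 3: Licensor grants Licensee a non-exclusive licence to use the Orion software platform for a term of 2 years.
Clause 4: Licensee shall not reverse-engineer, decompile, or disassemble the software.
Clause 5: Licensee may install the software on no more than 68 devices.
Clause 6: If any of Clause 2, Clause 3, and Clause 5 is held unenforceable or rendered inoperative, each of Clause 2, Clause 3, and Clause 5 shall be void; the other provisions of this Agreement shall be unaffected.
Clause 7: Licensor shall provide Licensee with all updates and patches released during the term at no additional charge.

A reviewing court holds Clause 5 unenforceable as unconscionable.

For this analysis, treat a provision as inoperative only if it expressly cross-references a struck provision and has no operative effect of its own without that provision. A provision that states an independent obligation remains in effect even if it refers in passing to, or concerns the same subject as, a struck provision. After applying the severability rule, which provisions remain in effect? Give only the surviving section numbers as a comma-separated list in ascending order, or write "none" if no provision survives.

Clause 5 is struck. No other provision's operative terms depend on Clause 5. Clause 6 declares Clause 2, Clause 3, and Clause 5 mutually dependent; since one of them has fallen, all of them are of no effect. That brings down Clause 2 and Clause 3 as well. The remainder continues in force under Clause 6. Clause 1, Clause 4, Clause 6, and Clause 7 remain in effect.

1, 4, 6, 7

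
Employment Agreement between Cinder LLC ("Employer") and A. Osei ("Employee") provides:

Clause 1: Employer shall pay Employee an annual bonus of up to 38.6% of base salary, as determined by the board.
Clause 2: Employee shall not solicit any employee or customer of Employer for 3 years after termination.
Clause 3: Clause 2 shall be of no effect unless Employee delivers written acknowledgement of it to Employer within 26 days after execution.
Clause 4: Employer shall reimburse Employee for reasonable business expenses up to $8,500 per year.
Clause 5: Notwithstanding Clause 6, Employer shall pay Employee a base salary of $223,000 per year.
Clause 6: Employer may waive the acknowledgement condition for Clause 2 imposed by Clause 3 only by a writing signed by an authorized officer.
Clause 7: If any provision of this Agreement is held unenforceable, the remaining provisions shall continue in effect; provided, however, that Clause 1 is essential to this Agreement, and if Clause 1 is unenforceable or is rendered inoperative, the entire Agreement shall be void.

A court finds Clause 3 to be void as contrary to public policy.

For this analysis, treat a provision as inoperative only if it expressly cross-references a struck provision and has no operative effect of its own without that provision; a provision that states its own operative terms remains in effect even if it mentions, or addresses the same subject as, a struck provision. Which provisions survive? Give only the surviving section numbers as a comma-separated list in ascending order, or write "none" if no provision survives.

1, 2, 4, 5, 7

Clause 3 is struck. The only function of Clause 6 is the waiver condition for Clause 3, so it cannot stand once Clause 3 is removed. Clause 5 mentions Clause 6 but its own obligation stands independently of Clause 6, so Clause 5 is not affected. Clause 7 makes Clause 1 an essential term, but Clause 1 is unaffected, so the severability proviso in Clause 7 preserves the remaining provisions. The provisions still in force are Clause 1, Clause 2, Clause 4, Clause 5, and Clause 7.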